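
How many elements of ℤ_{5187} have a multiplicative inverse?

5187 = 3 · 7 · 13 · 19.
φ(3) = 3 − 1 = 2.
φ(7) = 7 − 1 = 6.
φ(13) = 13 − 1 = 12.
φ(19) = 19 − 1 = 18.
Multiply: 2 · 6 · 12 · 18 = 2592.

2592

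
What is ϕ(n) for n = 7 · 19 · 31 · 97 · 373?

φ(7) = 7 − 1 = 6.
φ(19) = 19 − 1 = 18.
φ(31) = 31 − 1 = 30.
φ(97) = 97 − 1 = 96.
φ(373) = 373 − 1 = 372.
φ(149174263) = 6 × 18 × 30 × 96 × 372 = 115706880.

115706880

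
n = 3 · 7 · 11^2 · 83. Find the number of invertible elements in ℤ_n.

108240

φ(3) = 3 − 1 = 2.
φ(7) = 7 − 1 = 6.
φ(11^2) = 11^2 − 11^1 = 121 − 11 = 110.
φ(83) = 83 − 1 = 82.
φ(210903) = 2 × 6 × 110 × 82 = 108240.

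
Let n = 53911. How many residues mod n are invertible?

First factor: 53911 = 11 · 13**2 · 29.
φ(53911) = 53911 · (1 − 1/11) · (1 − 1/13) · (1 − 1/29)
       = 53911 · 3360/4147 = 43680.

43680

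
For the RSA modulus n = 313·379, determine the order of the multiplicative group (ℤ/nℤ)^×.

φ(n) = (p − 1)(q − 1) = (313−1)(379−1) = 312·378 = 117936.

117936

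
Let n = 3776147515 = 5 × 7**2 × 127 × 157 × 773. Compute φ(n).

φ(3776147515) = 3776147515 · (1 − 1/5) · (1 − 1/7) · (1 − 1/127) · (1 − 1/157) · (1 − 1/773)
       = 3776147515 · 364186368/539449645 = 2549304576.

2549304576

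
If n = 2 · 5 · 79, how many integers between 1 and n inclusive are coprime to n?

φ(790) = 790 · (1 − 1/2) · (1 − 1/5) · (1 − 1/79)
       = 790 · 312/790 = 312.

312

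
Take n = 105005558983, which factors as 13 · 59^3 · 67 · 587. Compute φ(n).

93703284576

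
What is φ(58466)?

26400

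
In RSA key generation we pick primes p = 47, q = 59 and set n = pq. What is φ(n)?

2668

φ(47) = 47 − 1 = 46.
φ(59) = 59 − 1 = 58.
φ(2773) = 46 × 58 = 2668.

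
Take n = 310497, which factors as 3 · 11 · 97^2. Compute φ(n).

186240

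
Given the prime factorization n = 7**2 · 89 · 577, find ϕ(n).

2128896

φ(7^2) = 7^2 − 7^1 = 49 − 7 = 42.
φ(89) = 89 − 1 = 88.
φ(577) = 577 − 1 = 576.
φ(2516297) = 42 × 88 × 576 = 2128896.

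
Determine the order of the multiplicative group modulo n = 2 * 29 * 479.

φ(27782) = 27782 · (1 − 1/2) · (1 − 1/29) · (1 − 1/479)
       = 27782 · 13384/27782 = 13384.

13384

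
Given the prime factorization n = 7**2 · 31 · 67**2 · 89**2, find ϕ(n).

φ(7^2) = 7^2 − 7^1 = 49 − 7 = 42.
φ(31) = 31 − 1 = 30.
φ(67^2) = 67^1·(67−1) = 67·66 = 4422.
φ(89^2) = 89^2 − 89^1 = 7921 − 89 = 7832.
Since φ is multiplicative, φ(54011643511) = 42 · 30 · 4422 · 7832 = 43637711040.

43637711040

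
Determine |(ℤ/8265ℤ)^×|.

First factor: 8265 = 3 * 5 * 19 * 29.
φ(8265) = 8265 · (1 − 1/3) · (1 − 1/5) · (1 − 1/19) · (1 − 1/29)
       = 8265 · 4032/8265 = 4032.

4032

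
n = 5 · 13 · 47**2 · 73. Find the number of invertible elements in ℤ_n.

φ(10481705) = 10481705 · (1 − 1/5) · (1 − 1/13) · (1 − 1/47) · (1 − 1/73)
       = 10481705 · 158976/223015 = 7471872.

7471872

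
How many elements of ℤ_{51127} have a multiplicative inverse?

47040

51127 = 29 × 41 × 43.
φ(51127) = 51127 · (1 − 1/29) · (1 − 1/41) · (1 − 1/43)
       = 51127 · 47040/51127 = 47040.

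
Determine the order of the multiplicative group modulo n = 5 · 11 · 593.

φ(32615) = 32615 · (1 − 1/5) · (1 − 1/11) · (1 − 1/593)
       = 32615 · 23680/32615 = 23680.

23680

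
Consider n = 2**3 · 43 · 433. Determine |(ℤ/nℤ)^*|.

φ(148952) = 148952 · (1 − 1/2) · (1 − 1/43) · (1 − 1/433)
       = 148952 · 18144/37238 = 72576.

72576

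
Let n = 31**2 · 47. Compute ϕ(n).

φ(45167) = 45167 · (1 − 1/31) · (1 − 1/47)
       = 45167 · 1380/1457 = 42780.

42780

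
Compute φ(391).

First factor: 391 = 17 · 23.
φ(391) = 391 · (1 − 1/17) · (1 − 1/23)
       = 391 · 352/391 = 352.

352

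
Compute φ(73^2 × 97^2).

48943872

φ(50140561) = 50140561 · (1 − 1/73) · (1 − 1/97)
       = 50140561 · 6912/7081 = 48943872.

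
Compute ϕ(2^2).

2

φ(2^2) = 2^2 − 2^1 = 4 − 2 = 2.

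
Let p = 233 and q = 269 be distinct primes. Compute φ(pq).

62176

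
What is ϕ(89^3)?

697048

φ(89^3) = 89^2·(89−1) = 7921·88 = 697048.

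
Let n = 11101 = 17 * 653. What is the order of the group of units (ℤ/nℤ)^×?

φ(17) = 17 − 1 = 16.
φ(653) = 653 − 1 = 652.
Since φ is multiplicative, φ(11101) = 16 · 652 = 10432.

10432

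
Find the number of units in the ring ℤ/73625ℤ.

73625 = 5^3 · 19 · 31.
φ(5^3) = 5^3 − 5^2 = 125 − 25 = 100.
φ(19) = 19 − 1 = 18.
φ(31) = 31 − 1 = 30.
φ(73625) = 100 × 18 × 30 = 54000.

54000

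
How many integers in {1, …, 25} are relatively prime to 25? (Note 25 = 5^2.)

20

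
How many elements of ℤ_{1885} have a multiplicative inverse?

1344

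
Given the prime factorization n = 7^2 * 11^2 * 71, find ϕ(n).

φ(7^2) = 7^2 − 7^1 = 49 − 7 = 42.
φ(11^2) = 11^2 − 11^1 = 121 − 11 = 110.
φ(71) = 71 − 1 = 70.
Multiply: 42 · 110 · 70 = 323400.

323400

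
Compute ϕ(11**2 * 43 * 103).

471240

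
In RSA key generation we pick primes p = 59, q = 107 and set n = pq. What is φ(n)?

φ(6313) = 6313 · (1 − 1/59) · (1 − 1/107)
       = 6313 · 6148/6313 = 6148.

6148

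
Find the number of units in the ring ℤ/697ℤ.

640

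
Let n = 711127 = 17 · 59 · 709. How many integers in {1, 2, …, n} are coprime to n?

φ(17) = 17 − 1 = 16.
φ(59) = 59 − 1 = 58.
φ(709) = 709 − 1 = 708.
Multiply: 16 · 58 · 708 = 657024.

657024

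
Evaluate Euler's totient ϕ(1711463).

1460160

Prime factorization: 1711463 = 13**3 * 19 * 41.
φ(13^3) = 13^3 − 13^2 = 2197 − 169 = 2028.
φ(19) = 19 − 1 = 18.
φ(41) = 41 − 1 = 40.
Multiply: 2028 · 18 · 40 = 1460160.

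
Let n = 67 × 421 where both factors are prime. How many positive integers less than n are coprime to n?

27720

φ(pq) = (p−1)(q−1) = 66 · 420 = 27720.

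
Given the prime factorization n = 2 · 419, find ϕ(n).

418

φ(838) = 838 · (1 − 1/2) · (1 − 1/419)
       = 838 · 418/838 = 418.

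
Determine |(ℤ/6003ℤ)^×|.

3696

Prime factorization: 6003 = 3**2 · 23 · 29.
φ(3^2) = 3^2 − 3^1 = 9 − 3 = 6.
φ(23) = 23 − 1 = 22.
φ(29) = 29 − 1 = 28.
Multiply: 6 · 22 · 28 = 3696.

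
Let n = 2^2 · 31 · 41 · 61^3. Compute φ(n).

535824000

φ(1153971404) = 1153971404 · (1 − 1/2) · (1 − 1/31) · (1 − 1/41) · (1 − 1/61)
       = 1153971404 · 72000/155062 = 535824000.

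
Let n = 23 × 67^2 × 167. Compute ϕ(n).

φ(17242249) = 17242249 · (1 − 1/23) · (1 − 1/67) · (1 − 1/167)
       = 17242249 · 241032/257347 = 16149144.

16149144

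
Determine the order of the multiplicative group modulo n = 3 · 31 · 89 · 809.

φ(3) = 3 − 1 = 2.
φ(31) = 31 − 1 = 30.
φ(89) = 89 − 1 = 88.
φ(809) = 809 − 1 = 808.
Multiply: 2 · 30 · 88 · 808 = 4266240.

4266240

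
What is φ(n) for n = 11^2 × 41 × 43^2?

φ(9172889) = 9172889 · (1 − 1/11) · (1 − 1/41) · (1 − 1/43)
       = 9172889 · 16800/19393 = 7946400.

7946400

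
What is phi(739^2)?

φ(546121) = 546121 · (1 − 1/739)
       = 546121 · 738/739 = 545382.

545382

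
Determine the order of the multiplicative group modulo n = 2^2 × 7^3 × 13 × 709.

φ(2^2) = 2^1·(2−1) = 2·1 = 2.
φ(7^3) = 7^3 − 7^2 = 343 − 49 = 294.
φ(13) = 13 − 1 = 12.
φ(709) = 709 − 1 = 708.
φ(12645724) = 2 × 294 × 12 × 708 = 4995648.

4995648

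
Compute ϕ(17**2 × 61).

16320

φ(17629) = 17629 · (1 − 1/17) · (1 − 1/61)
       = 17629 · 960/1037 = 16320.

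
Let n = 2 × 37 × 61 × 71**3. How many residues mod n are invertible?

φ(2) = 2 − 1 = 1.
φ(37) = 37 − 1 = 36.
φ(61) = 61 − 1 = 60.
φ(71^3) = 71^3 − 71^2 = 357911 − 5041 = 352870.
Multiply: 1 · 36 · 60 · 352870 = 762199200.

762199200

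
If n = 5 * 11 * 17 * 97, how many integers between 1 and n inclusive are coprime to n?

φ(5) = 5 − 1 = 4.
φ(11) = 11 − 1 = 10.
φ(17) = 17 − 1 = 16.
φ(97) = 97 − 1 = 96.
φ(90695) = 4 × 10 × 16 × 96 = 61440.

61440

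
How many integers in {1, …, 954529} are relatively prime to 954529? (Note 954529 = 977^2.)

953552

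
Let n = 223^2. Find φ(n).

φ(223^2) = 223^1·(223−1) = 223·222 = 49506.

49506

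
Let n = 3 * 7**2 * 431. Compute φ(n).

36120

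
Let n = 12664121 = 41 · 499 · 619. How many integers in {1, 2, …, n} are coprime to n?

φ(12664121) = 12664121 · (1 − 1/41) · (1 − 1/499) · (1 − 1/619)
       = 12664121 · 12310560/12664121 = 12310560.

12310560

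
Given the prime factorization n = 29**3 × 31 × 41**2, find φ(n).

1158561600

φ(1270935179) = 1270935179 · (1 − 1/29) · (1 − 1/31) · (1 − 1/41)
       = 1270935179 · 33600/36859 = 1158561600.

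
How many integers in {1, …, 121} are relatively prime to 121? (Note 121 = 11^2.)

110

φ(121) = 121 · (1 − 1/11)
       = 121 · 10/11 = 110.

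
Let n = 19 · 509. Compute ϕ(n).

φ(19) = 19 − 1 = 18.
φ(509) = 509 − 1 = 508.
Since φ is multiplicative, φ(9671) = 18 · 508 = 9144.

9144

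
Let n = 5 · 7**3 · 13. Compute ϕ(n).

14112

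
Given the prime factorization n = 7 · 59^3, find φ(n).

1211388

φ(7) = 7 − 1 = 6.
φ(59^3) = 59^3 − 59^2 = 205379 − 3481 = 201898.
φ(1437653) = 6 × 201898 = 1211388.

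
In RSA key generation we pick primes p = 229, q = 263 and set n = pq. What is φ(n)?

φ(pq) = (p−1)(q−1) = 228 · 262 = 59736.

59736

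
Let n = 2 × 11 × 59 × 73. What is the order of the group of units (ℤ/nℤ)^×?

41760

φ(94754) = 94754 · (1 − 1/2) · (1 − 1/11) · (1 − 1/59) · (1 − 1/73)
       = 94754 · 41760/94754 = 41760.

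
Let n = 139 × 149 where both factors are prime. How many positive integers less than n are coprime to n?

φ(pq) = (p−1)(q−1) = 138 · 148 = 20424.

20424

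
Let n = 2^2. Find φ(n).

φ(2^2) = 2^2 − 2^1 = 4 − 2 = 2.

2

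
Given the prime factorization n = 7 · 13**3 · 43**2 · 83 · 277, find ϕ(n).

497347433856

φ(7) = 7 − 1 = 6.
φ(13^3) = 13^3 − 13^2 = 2197 − 169 = 2028.
φ(43^2) = 43^1·(43−1) = 43·42 = 1806.
φ(83) = 83 − 1 = 82.
φ(277) = 277 − 1 = 276.
Multiply: 6 · 2028 · 1806 · 82 · 276 = 497347433856.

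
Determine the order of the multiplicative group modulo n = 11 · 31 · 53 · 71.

1092000

φ(1283183) = 1283183 · (1 − 1/11) · (1 − 1/31) · (1 − 1/53) · (1 − 1/71)
       = 1283183 · 1092000/1283183 = 1092000.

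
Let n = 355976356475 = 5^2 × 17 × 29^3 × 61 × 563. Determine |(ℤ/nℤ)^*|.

φ(355976356475) = 355976356475 · (1 − 1/5) · (1 − 1/17) · (1 − 1/29) · (1 − 1/61) · (1 − 1/563)
       = 355976356475 · 60426240/84655495 = 254092339200.

254092339200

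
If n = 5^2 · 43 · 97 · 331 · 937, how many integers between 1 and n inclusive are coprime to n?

24908083200

φ(32340578425) = 32340578425 · (1 − 1/5) · (1 − 1/43) · (1 − 1/97) · (1 − 1/331) · (1 − 1/937)
       = 32340578425 · 4981616640/6468115685 = 24908083200.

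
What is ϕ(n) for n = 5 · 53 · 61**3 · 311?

φ(18706639115) = 18706639115 · (1 − 1/5) · (1 − 1/53) · (1 − 1/61) · (1 − 1/311)
       = 18706639115 · 3868800/5027315 = 14395804800.

14395804800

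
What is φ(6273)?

3840

6273 = 3^2 × 17 × 41.
φ(3^2) = 3^2 − 3^1 = 9 − 3 = 6.
φ(17) = 17 − 1 = 16.
φ(41) = 41 − 1 = 40.
φ(6273) = 6 × 16 × 40 = 3840.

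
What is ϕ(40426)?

First factor: 40426 = 2 · 17 · 29 · 41.
φ(2) = 2 − 1 = 1.
φ(17) = 17 − 1 = 16.
φ(29) = 29 − 1 = 28.
φ(41) = 41 − 1 = 40.
Since φ is multiplicative, φ(40426) = 1 · 16 · 28 · 40 = 17920.

17920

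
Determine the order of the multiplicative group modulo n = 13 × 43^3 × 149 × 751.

φ(13) = 13 − 1 = 12.
φ(43^3) = 43^2·(43−1) = 1849·42 = 77658.
φ(149) = 149 − 1 = 148.
φ(751) = 751 − 1 = 750.
Multiply: 12 · 77658 · 148 · 750 = 103440456000.

103440456000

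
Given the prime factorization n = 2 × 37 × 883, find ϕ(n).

φ(65342) = 65342 · (1 − 1/2) · (1 − 1/37) · (1 − 1/883)
       = 65342 · 31752/65342 = 31752.

31752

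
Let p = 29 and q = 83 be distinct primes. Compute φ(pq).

2296

For distinct primes, φ(pq) = (p−1)(q−1) = 28 × 82 = 2296.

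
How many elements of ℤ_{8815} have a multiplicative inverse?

8815 = 5 × 41 × 43.
φ(8815) = 8815 · (1 − 1/5) · (1 − 1/41) · (1 − 1/43)
       = 8815 · 6720/8815 = 6720.

6720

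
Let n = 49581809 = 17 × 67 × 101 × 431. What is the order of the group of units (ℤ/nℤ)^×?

45408000

φ(17) = 17 − 1 = 16.
φ(67) = 67 − 1 = 66.
φ(101) = 101 − 1 = 100.
φ(431) = 431 − 1 = 430.
Multiply: 16 · 66 · 100 · 430 = 45408000.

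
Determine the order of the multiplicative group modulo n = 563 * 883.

φ(497129) = 497129 · (1 − 1/563) · (1 − 1/883)
       = 497129 · 495684/497129 = 495684.

495684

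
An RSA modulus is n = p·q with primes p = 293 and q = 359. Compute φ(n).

104536

For distinct primes, φ(pq) = (p−1)(q−1) = 292 × 358 = 104536.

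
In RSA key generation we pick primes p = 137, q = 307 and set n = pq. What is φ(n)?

41616

φ(pq) = (p−1)(q−1) = 136 · 306 = 41616.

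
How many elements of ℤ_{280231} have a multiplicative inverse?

222264

First factor: 280231 = 7^3 × 19 × 43.
φ(280231) = 280231 · (1 − 1/7) · (1 − 1/19) · (1 − 1/43)
       = 280231 · 4536/5719 = 222264.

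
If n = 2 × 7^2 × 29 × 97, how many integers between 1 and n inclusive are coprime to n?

112896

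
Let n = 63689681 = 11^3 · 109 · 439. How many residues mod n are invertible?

57237840

φ(11^3) = 11^2·(11−1) = 121·10 = 1210.
φ(109) = 109 − 1 = 108.
φ(439) = 439 − 1 = 438.
φ(63689681) = 1210 × 108 × 438 = 57237840.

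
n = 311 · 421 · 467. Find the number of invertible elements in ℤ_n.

60673200

φ(61144777) = 61144777 · (1 − 1/311) · (1 − 1/421) · (1 − 1/467)
       = 61144777 · 60673200/61144777 = 60673200.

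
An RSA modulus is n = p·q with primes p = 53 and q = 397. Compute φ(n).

φ(21041) = 21041 · (1 − 1/53) · (1 − 1/397)
       = 21041 · 20592/21041 = 20592.

20592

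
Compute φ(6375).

First factor: 6375 = 3 * 5^3 * 17.
φ(3) = 3 − 1 = 2.
φ(5^3) = 5^2·(5−1) = 25·4 = 100.
φ(17) = 17 − 1 = 16.
Since φ is multiplicative, φ(6375) = 2 · 100 · 16 = 3200.

3200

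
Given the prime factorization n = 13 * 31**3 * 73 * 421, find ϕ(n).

10461830400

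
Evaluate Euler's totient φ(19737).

19737 = 3**3 × 17 × 43.
φ(19737) = 19737 · (1 − 1/3) · (1 − 1/17) · (1 − 1/43)
       = 19737 · 1344/2193 = 12096.

12096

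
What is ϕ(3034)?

1440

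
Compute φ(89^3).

697048

φ(704969) = 704969 · (1 − 1/89)
       = 704969 · 88/89 = 697048.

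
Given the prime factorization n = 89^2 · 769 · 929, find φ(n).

5581897728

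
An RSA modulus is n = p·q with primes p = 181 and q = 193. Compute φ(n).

34560

φ(181) = 181 − 1 = 180.
φ(193) = 193 − 1 = 192.
φ(34933) = 180 × 192 = 34560.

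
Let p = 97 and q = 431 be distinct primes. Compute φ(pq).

41280

For distinct primes, φ(pq) = (p−1)(q−1) = 96 × 430 = 41280.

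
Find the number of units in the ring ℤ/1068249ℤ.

550368

Prime factorization: 1068249 = 3 × 7**2 × 13**2 × 43.
φ(1068249) = 1068249 · (1 − 1/3) · (1 − 1/7) · (1 − 1/13) · (1 − 1/43)
       = 1068249 · 6048/11739 = 550368.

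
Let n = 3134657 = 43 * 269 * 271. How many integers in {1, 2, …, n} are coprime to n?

3039120

φ(3134657) = 3134657 · (1 − 1/43) · (1 − 1/269) · (1 − 1/271)
       = 3134657 · 3039120/3134657 = 3039120.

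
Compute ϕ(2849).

2160

First factor: 2849 = 7 · 11 · 37.
φ(7) = 7 − 1 = 6.
φ(11) = 11 − 1 = 10.
φ(37) = 37 − 1 = 36.
Since φ is multiplicative, φ(2849) = 6 · 10 · 36 = 2160.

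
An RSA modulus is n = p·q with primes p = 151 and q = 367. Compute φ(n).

54900

For distinct primes, φ(pq) = (p−1)(q−1) = 150 × 366 = 54900.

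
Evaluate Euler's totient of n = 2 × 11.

10

φ(22) = 22 · (1 − 1/2) · (1 − 1/11)
       = 22 · 10/22 = 10.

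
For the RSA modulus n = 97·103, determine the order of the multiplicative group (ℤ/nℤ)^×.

For distinct primes, φ(pq) = (p−1)(q−1) = 96 × 102 = 9792.

9792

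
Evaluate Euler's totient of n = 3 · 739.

1476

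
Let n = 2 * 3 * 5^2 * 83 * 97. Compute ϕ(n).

φ(2) = 2 − 1 = 1.
φ(3) = 3 − 1 = 2.
φ(5^2) = 5^2 − 5^1 = 25 − 5 = 20.
φ(83) = 83 − 1 = 82.
φ(97) = 97 − 1 = 96.
Since φ is multiplicative, φ(1207650) = 1 · 2 · 20 · 82 · 96 = 314880.

314880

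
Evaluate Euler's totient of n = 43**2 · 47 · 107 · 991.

φ(43^2) = 43^2 − 43^1 = 1849 − 43 = 1806.
φ(47) = 47 − 1 = 46.
φ(107) = 107 − 1 = 106.
φ(991) = 991 − 1 = 990.
Since φ is multiplicative, φ(9214933411) = 1806 · 46 · 106 · 990 = 8717995440.

8717995440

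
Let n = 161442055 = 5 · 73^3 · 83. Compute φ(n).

125849664

φ(5) = 5 − 1 = 4.
φ(73^3) = 73^2·(73−1) = 5329·72 = 383688.
φ(83) = 83 − 1 = 82.
Since φ is multiplicative, φ(161442055) = 4 · 383688 · 82 = 125849664.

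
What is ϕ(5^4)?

φ(625) = 625 · (1 − 1/5)
       = 625 · 4/5 = 500.

500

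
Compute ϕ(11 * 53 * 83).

φ(11) = 11 − 1 = 10.
φ(53) = 53 − 1 = 52.
φ(83) = 83 − 1 = 82.
φ(48389) = 10 × 52 × 82 = 42640.

42640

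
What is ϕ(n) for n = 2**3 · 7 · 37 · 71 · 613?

φ(2^3) = 2^2·(2−1) = 4·1 = 4.
φ(7) = 7 − 1 = 6.
φ(37) = 37 − 1 = 36.
φ(71) = 71 − 1 = 70.
φ(613) = 613 − 1 = 612.
φ(90179656) = 4 × 6 × 36 × 70 × 612 = 37013760.

37013760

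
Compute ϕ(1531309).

1297920

First factor: 1531309 = 13**3 * 17 * 41.
φ(1531309) = 1531309 · (1 − 1/13) · (1 − 1/17) · (1 − 1/41)
       = 1531309 · 7680/9061 = 1297920.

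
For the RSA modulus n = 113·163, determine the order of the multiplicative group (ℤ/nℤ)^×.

18144

φ(n) = (p − 1)(q − 1) = (113−1)(163−1) = 112·162 = 18144.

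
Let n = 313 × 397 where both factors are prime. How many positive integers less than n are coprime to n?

123552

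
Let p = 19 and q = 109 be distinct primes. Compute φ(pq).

1944

For distinct primes, φ(pq) = (p−1)(q−1) = 18 × 108 = 1944.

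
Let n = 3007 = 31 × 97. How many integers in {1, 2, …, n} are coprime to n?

2880

φ(31) = 31 − 1 = 30.
φ(97) = 97 − 1 = 96.
Multiply: 30 · 96 = 2880.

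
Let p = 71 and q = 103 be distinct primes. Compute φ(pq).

φ(n) = (p − 1)(q − 1) = (71−1)(103−1) = 70·102 = 7140.

7140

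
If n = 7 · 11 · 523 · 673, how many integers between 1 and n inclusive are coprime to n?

21047040

φ(7) = 7 − 1 = 6.
φ(11) = 11 − 1 = 10.
φ(523) = 523 − 1 = 522.
φ(673) = 673 − 1 = 672.
Since φ is multiplicative, φ(27102383) = 6 · 10 · 522 · 672 = 21047040.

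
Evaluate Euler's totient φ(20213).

20213 = 17 × 29 × 41.
φ(17) = 17 − 1 = 16.
φ(29) = 29 − 1 = 28.
φ(41) = 41 − 1 = 40.
Since φ is multiplicative, φ(20213) = 16 · 28 · 40 = 17920.

17920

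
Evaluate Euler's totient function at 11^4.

φ(11^4) = 11^4 − 11^3 = 14641 − 1331 = 13310.

13310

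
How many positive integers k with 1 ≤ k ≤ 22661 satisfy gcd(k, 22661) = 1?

20160

Prime factorization: 22661 = 17 · 31 · 43.
φ(22661) = 22661 · (1 − 1/17) · (1 − 1/31) · (1 − 1/43)
       = 22661 · 20160/22661 = 20160.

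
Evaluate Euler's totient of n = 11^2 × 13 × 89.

φ(139997) = 139997 · (1 − 1/11) · (1 − 1/13) · (1 − 1/89)
       = 139997 · 10560/12727 = 116160.

116160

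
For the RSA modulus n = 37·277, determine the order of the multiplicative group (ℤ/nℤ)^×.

9936

φ(pq) = (p−1)(q−1) = 36 · 276 = 9936.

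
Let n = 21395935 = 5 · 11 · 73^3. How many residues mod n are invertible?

15347520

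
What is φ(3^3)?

18

φ(3^3) = 3^2·(3−1) = 9·2 = 18.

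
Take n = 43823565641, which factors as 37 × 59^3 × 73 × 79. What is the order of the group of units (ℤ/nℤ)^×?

40818930048

φ(37) = 37 − 1 = 36.
φ(59^3) = 59^3 − 59^2 = 205379 − 3481 = 201898.
φ(73) = 73 − 1 = 72.
φ(79) = 79 − 1 = 78.
Since φ is multiplicative, φ(43823565641) = 36 · 201898 · 72 · 78 = 40818930048.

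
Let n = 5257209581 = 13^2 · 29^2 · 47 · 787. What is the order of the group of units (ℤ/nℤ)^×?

4579952832

φ(13^2) = 13^2 − 13^1 = 169 − 13 = 156.
φ(29^2) = 29^1·(29−1) = 29·28 = 812.
φ(47) = 47 − 1 = 46.
φ(787) = 787 − 1 = 786.
φ(5257209581) = 156 × 812 × 46 × 786 = 4579952832.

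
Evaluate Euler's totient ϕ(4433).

Prime factorization: 4433 = 11 × 13 × 31.
φ(4433) = 4433 · (1 − 1/11) · (1 − 1/13) · (1 − 1/31)
       = 4433 · 3600/4433 = 3600.

3600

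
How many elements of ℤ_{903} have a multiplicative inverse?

504

First factor: 903 = 3 × 7 × 43.
φ(903) = 903 · (1 − 1/3) · (1 − 1/7) · (1 − 1/43)
       = 903 · 504/903 = 504.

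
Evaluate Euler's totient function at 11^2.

110

φ(11^2) = 11^2 − 11^1 = 121 − 11 = 110.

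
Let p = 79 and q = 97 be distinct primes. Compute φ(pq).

φ(7663) = 7663 · (1 − 1/79) · (1 − 1/97)
       = 7663 · 7488/7663 = 7488.

7488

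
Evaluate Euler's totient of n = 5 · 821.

3280

φ(4105) = 4105 · (1 − 1/5) · (1 − 1/821)
       = 4105 · 3280/4105 = 3280.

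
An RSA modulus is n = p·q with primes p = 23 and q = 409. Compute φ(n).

φ(23) = 23 − 1 = 22.
φ(409) = 409 − 1 = 408.
Multiply: 22 · 408 = 8976.

8976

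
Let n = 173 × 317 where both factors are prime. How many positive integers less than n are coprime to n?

54352

For distinct primes, φ(pq) = (p−1)(q−1) = 172 × 316 = 54352.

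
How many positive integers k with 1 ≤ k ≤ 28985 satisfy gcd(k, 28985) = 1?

19200

28985 = 5 * 11 * 17 * 31.
φ(5) = 5 − 1 = 4.
φ(11) = 11 − 1 = 10.
φ(17) = 17 − 1 = 16.
φ(31) = 31 − 1 = 30.
Multiply: 4 · 10 · 16 · 30 = 19200.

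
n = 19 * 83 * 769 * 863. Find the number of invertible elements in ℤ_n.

977135616

φ(19) = 19 − 1 = 18.
φ(83) = 83 − 1 = 82.
φ(769) = 769 − 1 = 768.
φ(863) = 863 − 1 = 862.
Since φ is multiplicative, φ(1046571319) = 18 · 82 · 768 · 862 = 977135616.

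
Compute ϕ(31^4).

893730

φ(923521) = 923521 · (1 − 1/31)
       = 923521 · 30/31 = 893730.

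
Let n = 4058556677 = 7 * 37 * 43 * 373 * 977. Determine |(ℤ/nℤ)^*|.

3293789184

φ(4058556677) = 4058556677 · (1 − 1/7) · (1 − 1/37) · (1 − 1/43) · (1 − 1/373) · (1 − 1/977)
       = 4058556677 · 3293789184/4058556677 = 3293789184.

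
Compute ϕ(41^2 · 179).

291920

φ(300899) = 300899 · (1 − 1/41) · (1 − 1/179)
       = 300899 · 7120/7339 = 291920.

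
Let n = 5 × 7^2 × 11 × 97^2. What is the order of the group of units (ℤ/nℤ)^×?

15644160

φ(5) = 5 − 1 = 4.
φ(7^2) = 7^1·(7−1) = 7·6 = 42.
φ(11) = 11 − 1 = 10.
φ(97^2) = 97^2 − 97^1 = 9409 − 97 = 9312.
Since φ is multiplicative, φ(25357255) = 4 · 42 · 10 · 9312 = 15644160.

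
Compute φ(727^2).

φ(528529) = 528529 · (1 − 1/727)
       = 528529 · 726/727 = 527802.

527802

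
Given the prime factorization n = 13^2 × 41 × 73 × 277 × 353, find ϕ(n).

φ(13^2) = 13^1·(13−1) = 13·12 = 156.
φ(41) = 41 − 1 = 40.
φ(73) = 73 − 1 = 72.
φ(277) = 277 − 1 = 276.
φ(353) = 353 − 1 = 352.
φ(49459292077) = 156 × 40 × 72 × 276 × 352 = 43648450560.

43648450560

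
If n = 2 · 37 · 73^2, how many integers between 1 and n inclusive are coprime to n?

φ(2) = 2 − 1 = 1.
φ(37) = 37 − 1 = 36.
φ(73^2) = 73^2 − 73^1 = 5329 − 73 = 5256.
Since φ is multiplicative, φ(394346) = 1 · 36 · 5256 = 189216.

189216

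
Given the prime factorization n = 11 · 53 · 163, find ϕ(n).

φ(95029) = 95029 · (1 − 1/11) · (1 − 1/53) · (1 − 1/163)
       = 95029 · 84240/95029 = 84240.

84240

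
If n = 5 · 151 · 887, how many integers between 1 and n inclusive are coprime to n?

531600

φ(5) = 5 − 1 = 4.
φ(151) = 151 − 1 = 150.
φ(887) = 887 − 1 = 886.
Since φ is multiplicative, φ(669685) = 4 · 150 · 886 = 531600.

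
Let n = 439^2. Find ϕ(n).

φ(192721) = 192721 · (1 − 1/439)
       = 192721 · 438/439 = 192282.

192282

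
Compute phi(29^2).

812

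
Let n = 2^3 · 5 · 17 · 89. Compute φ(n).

22528

φ(60520) = 60520 · (1 − 1/2) · (1 − 1/5) · (1 − 1/17) · (1 − 1/89)
       = 60520 · 5632/15130 = 22528.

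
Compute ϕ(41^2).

φ(41^2) = 41^2 − 41^1 = 1681 − 41 = 1640.

1640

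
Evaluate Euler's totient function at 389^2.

150932

φ(151321) = 151321 · (1 − 1/389)
       = 151321 · 388/389 = 150932.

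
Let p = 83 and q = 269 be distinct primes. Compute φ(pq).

21976

φ(83) = 83 − 1 = 82.
φ(269) = 269 − 1 = 268.
Multiply: 82 · 268 = 21976.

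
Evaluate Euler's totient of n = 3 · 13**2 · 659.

205296

φ(334113) = 334113 · (1 − 1/3) · (1 − 1/13) · (1 − 1/659)
       = 334113 · 15792/25701 = 205296.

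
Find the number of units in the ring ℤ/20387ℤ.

18144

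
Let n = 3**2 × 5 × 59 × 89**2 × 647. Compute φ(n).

φ(3^2) = 3^2 − 3^1 = 9 − 3 = 6.
φ(5) = 5 − 1 = 4.
φ(59) = 59 − 1 = 58.
φ(89^2) = 89^1·(89−1) = 89·88 = 7832.
φ(647) = 647 − 1 = 646.
Multiply: 6 · 4 · 58 · 7832 · 646 = 7042785024.

7042785024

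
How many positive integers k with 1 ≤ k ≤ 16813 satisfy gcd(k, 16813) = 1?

16813 = 17 * 23 * 43.
φ(16813) = 16813 · (1 − 1/17) · (1 − 1/23) · (1 − 1/43)
       = 16813 · 14784/16813 = 14784.

14784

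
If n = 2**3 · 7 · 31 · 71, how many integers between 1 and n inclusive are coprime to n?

φ(123256) = 123256 · (1 − 1/2) · (1 − 1/7) · (1 − 1/31) · (1 − 1/71)
       = 123256 · 12600/30814 = 50400.

50400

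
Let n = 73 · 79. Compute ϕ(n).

5616

φ(73) = 73 − 1 = 72.
φ(79) = 79 − 1 = 78.
φ(5767) = 72 × 78 = 5616.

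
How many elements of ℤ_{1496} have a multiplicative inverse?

640

First factor: 1496 = 2^3 · 11 · 17.
φ(2^3) = 2^2·(2−1) = 4·1 = 4.
φ(11) = 11 − 1 = 10.
φ(17) = 17 − 1 = 16.
Since φ is multiplicative, φ(1496) = 4 · 10 · 16 = 640.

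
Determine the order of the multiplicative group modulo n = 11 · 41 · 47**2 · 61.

φ(11) = 11 − 1 = 10.
φ(41) = 41 − 1 = 40.
φ(47^2) = 47^1·(47−1) = 47·46 = 2162.
φ(61) = 61 − 1 = 60.
φ(60771799) = 10 × 40 × 2162 × 60 = 51888000.

51888000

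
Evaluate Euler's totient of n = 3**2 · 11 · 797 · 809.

φ(3^2) = 3^1·(3−1) = 3·2 = 6.
φ(11) = 11 − 1 = 10.
φ(797) = 797 − 1 = 796.
φ(809) = 809 − 1 = 808.
Multiply: 6 · 10 · 796 · 808 = 38590080.

38590080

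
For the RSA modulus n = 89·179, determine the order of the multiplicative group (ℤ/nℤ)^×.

15664

φ(pq) = (p−1)(q−1) = 88 · 178 = 15664.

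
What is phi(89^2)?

7832

φ(7921) = 7921 · (1 − 1/89)
       = 7921 · 88/89 = 7832.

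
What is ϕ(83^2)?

6806

φ(6889) = 6889 · (1 − 1/83)
       = 6889 · 82/83 = 6806.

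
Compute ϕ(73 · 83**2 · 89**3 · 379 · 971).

125242192191029760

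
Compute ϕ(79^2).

6162

φ(79^2) = 79^1·(79−1) = 79·78 = 6162.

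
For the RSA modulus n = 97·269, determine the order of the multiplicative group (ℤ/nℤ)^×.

25728

φ(97) = 97 − 1 = 96.
φ(269) = 269 − 1 = 268.
Multiply: 96 · 268 = 25728.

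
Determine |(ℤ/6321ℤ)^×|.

6321 = 3 · 7^2 · 43.
φ(6321) = 6321 · (1 − 1/3) · (1 − 1/7) · (1 − 1/43)
       = 6321 · 504/903 = 3528.

3528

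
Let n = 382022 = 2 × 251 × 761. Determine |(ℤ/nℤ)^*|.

190000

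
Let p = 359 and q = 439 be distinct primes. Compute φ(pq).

156804

φ(n) = (p − 1)(q − 1) = (359−1)(439−1) = 358·438 = 156804.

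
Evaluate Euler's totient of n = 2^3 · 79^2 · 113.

2760576

φ(2^3) = 2^2·(2−1) = 4·1 = 4.
φ(79^2) = 79^2 − 79^1 = 6241 − 79 = 6162.
φ(113) = 113 − 1 = 112.
Multiply: 4 · 6162 · 112 = 2760576.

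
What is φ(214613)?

First factor: 214613 = 7 · 23 · 31 · 43.
φ(7) = 7 − 1 = 6.
φ(23) = 23 − 1 = 22.
φ(31) = 31 − 1 = 30.
φ(43) = 43 − 1 = 42.
Multiply: 6 · 22 · 30 · 42 = 166320.

166320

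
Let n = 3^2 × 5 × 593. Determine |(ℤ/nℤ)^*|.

14208

φ(3^2) = 3^2 − 3^1 = 9 − 3 = 6.
φ(5) = 5 − 1 = 4.
φ(593) = 593 − 1 = 592.
φ(26685) = 6 × 4 × 592 = 14208.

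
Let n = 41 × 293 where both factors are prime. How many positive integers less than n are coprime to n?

φ(41) = 41 − 1 = 40.
φ(293) = 293 − 1 = 292.
Since φ is multiplicative, φ(12013) = 40 · 292 = 11680.

11680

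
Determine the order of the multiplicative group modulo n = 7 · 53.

312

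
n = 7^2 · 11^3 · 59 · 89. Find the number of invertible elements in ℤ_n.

259385280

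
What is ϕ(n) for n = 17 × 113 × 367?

φ(705007) = 705007 · (1 − 1/17) · (1 − 1/113) · (1 − 1/367)
       = 705007 · 655872/705007 = 655872.

655872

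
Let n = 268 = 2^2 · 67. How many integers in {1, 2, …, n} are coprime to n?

132

φ(2^2) = 2^1·(2−1) = 2·1 = 2.
φ(67) = 67 − 1 = 66.
Multiply: 2 · 66 = 132.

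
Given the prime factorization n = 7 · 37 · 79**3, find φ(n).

105148368

φ(127697101) = 127697101 · (1 − 1/7) · (1 − 1/37) · (1 − 1/79)
       = 127697101 · 16848/20461 = 105148368.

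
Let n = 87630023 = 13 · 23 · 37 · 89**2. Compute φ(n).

φ(13) = 13 − 1 = 12.
φ(23) = 23 − 1 = 22.
φ(37) = 37 − 1 = 36.
φ(89^2) = 89^2 − 89^1 = 7921 − 89 = 7832.
Since φ is multiplicative, φ(87630023) = 12 · 22 · 36 · 7832 = 74435328.

74435328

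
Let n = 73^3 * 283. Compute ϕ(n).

φ(110091811) = 110091811 · (1 − 1/73) · (1 − 1/283)
       = 110091811 · 20304/20659 = 108200016.

108200016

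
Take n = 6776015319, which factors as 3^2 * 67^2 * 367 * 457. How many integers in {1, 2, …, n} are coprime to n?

4428084672

φ(6776015319) = 6776015319 · (1 − 1/3) · (1 − 1/67) · (1 − 1/367) · (1 − 1/457)
       = 6776015319 · 22030272/33711519 = 4428084672.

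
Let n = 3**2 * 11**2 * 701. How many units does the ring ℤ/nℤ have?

φ(763389) = 763389 · (1 − 1/3) · (1 − 1/11) · (1 − 1/701)
       = 763389 · 14000/23133 = 462000.

462000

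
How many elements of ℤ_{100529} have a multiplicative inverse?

77760

100529 = 11 * 13 * 19 * 37.
φ(100529) = 100529 · (1 − 1/11) · (1 − 1/13) · (1 − 1/19) · (1 − 1/37)
       = 100529 · 77760/100529 = 77760.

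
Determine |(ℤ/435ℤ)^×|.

224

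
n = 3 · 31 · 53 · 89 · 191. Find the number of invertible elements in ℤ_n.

52166400

φ(83788071) = 83788071 · (1 − 1/3) · (1 − 1/31) · (1 − 1/53) · (1 − 1/89) · (1 − 1/191)
       = 83788071 · 52166400/83788071 = 52166400.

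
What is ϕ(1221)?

720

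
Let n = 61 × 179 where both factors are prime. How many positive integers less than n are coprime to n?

10680

φ(pq) = (p−1)(q−1) = 60 · 178 = 10680.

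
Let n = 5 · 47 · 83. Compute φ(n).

15088

φ(5) = 5 − 1 = 4.
φ(47) = 47 − 1 = 46.
φ(83) = 83 − 1 = 82.
φ(19505) = 4 × 46 × 82 = 15088.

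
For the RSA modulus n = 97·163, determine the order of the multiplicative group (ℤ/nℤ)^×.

15552

φ(15811) = 15811 · (1 − 1/97) · (1 − 1/163)
       = 15811 · 15552/15811 = 15552.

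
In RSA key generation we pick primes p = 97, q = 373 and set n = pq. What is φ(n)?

φ(n) = (p − 1)(q − 1) = (97−1)(373−1) = 96·372 = 35712.

35712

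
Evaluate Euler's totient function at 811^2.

φ(657721) = 657721 · (1 − 1/811)
       = 657721 · 810/811 = 656910.

656910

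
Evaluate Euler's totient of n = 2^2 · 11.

φ(2^2) = 2^2 − 2^1 = 4 − 2 = 2.
φ(11) = 11 − 1 = 10.
φ(44) = 2 × 10 = 20.

20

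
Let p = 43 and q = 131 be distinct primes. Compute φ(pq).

φ(43) = 43 − 1 = 42.
φ(131) = 131 − 1 = 130.
Since φ is multiplicative, φ(5633) = 42 · 130 = 5460.

5460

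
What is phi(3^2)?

φ(9) = 9 · (1 − 1/3)
       = 9 · 2/3 = 6.

6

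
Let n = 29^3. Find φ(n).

φ(29^3) = 29^3 − 29^2 = 24389 − 841 = 23548.

23548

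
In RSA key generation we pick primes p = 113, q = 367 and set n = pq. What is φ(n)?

40992

φ(113) = 113 − 1 = 112.
φ(367) = 367 − 1 = 366.
φ(41471) = 112 × 366 = 40992.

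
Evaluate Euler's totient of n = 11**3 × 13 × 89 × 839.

φ(11^3) = 11^3 − 11^2 = 1331 − 121 = 1210.
φ(13) = 13 − 1 = 12.
φ(89) = 89 − 1 = 88.
φ(839) = 839 − 1 = 838.
Since φ is multiplicative, φ(1292032313) = 1210 · 12 · 88 · 838 = 1070762880.

1070762880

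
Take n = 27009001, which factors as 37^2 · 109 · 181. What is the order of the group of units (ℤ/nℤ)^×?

25894080

φ(37^2) = 37^2 − 37^1 = 1369 − 37 = 1332.
φ(109) = 109 − 1 = 108.
φ(181) = 181 − 1 = 180.
Multiply: 1332 · 108 · 180 = 25894080.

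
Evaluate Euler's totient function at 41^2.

φ(41^2) = 41^1·(41−1) = 41·40 = 1640.

1640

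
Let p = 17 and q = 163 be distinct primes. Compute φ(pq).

2592

φ(2771) = 2771 · (1 − 1/17) · (1 − 1/163)
       = 2771 · 2592/2771 = 2592.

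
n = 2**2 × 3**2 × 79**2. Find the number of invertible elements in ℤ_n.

φ(2^2) = 2^1·(2−1) = 2·1 = 2.
φ(3^2) = 3^2 − 3^1 = 9 − 3 = 6.
φ(79^2) = 79^1·(79−1) = 79·78 = 6162.
φ(224676) = 2 × 6 × 6162 = 73944.

73944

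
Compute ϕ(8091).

5040

Prime factorization: 8091 = 3**2 · 29 · 31.
φ(3^2) = 3^1·(3−1) = 3·2 = 6.
φ(29) = 29 − 1 = 28.
φ(31) = 31 − 1 = 30.
φ(8091) = 6 × 28 × 30 = 5040.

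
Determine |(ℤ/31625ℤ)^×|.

22000

First factor: 31625 = 5^3 · 11 · 23.
φ(5^3) = 5^3 − 5^2 = 125 − 25 = 100.
φ(11) = 11 − 1 = 10.
φ(23) = 23 − 1 = 22.
Multiply: 100 · 10 · 22 = 22000.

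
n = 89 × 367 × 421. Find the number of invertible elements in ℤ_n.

13527360

φ(89) = 89 − 1 = 88.
φ(367) = 367 − 1 = 366.
φ(421) = 421 − 1 = 420.
Multiply: 88 · 366 · 420 = 13527360.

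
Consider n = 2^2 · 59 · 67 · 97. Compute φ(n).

φ(1533764) = 1533764 · (1 − 1/2) · (1 − 1/59) · (1 − 1/67) · (1 − 1/97)
       = 1533764 · 367488/766882 = 734976.

734976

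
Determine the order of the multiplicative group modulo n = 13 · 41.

480

φ(13) = 13 − 1 = 12.
φ(41) = 41 − 1 = 40.
Multiply: 12 · 40 = 480.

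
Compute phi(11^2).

φ(121) = 121 · (1 − 1/11)
       = 121 · 10/11 = 110.

110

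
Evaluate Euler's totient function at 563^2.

φ(563^2) = 563^2 − 563^1 = 316969 − 563 = 316406.

316406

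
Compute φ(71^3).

φ(357911) = 357911 · (1 − 1/71)
       = 357911 · 70/71 = 352870.

352870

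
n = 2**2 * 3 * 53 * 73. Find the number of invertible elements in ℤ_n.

14976

φ(2^2) = 2^2 − 2^1 = 4 − 2 = 2.
φ(3) = 3 − 1 = 2.
φ(53) = 53 − 1 = 52.
φ(73) = 73 − 1 = 72.
Since φ is multiplicative, φ(46428) = 2 · 2 · 52 · 72 = 14976.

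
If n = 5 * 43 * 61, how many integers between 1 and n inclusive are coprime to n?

10080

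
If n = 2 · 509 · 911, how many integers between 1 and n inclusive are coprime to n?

462280

φ(927398) = 927398 · (1 − 1/2) · (1 − 1/509) · (1 − 1/911)
       = 927398 · 462280/927398 = 462280.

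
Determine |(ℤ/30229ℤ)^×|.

27216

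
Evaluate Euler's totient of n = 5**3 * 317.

31600

φ(5^3) = 5^2·(5−1) = 25·4 = 100.
φ(317) = 317 − 1 = 316.
Multiply: 100 · 316 = 31600.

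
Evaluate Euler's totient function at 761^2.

578360

φ(579121) = 579121 · (1 − 1/761)
       = 579121 · 760/761 = 578360.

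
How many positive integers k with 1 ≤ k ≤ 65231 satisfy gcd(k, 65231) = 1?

First factor: 65231 = 37 · 41 · 43.
φ(65231) = 65231 · (1 − 1/37) · (1 − 1/41) · (1 − 1/43)
       = 65231 · 60480/65231 = 60480.

60480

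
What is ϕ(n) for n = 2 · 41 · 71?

2800

φ(2) = 2 − 1 = 1.
φ(41) = 41 − 1 = 40.
φ(71) = 71 − 1 = 70.
Since φ is multiplicative, φ(5822) = 1 · 40 · 70 = 2800.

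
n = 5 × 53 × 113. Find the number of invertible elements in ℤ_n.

23296

φ(5) = 5 − 1 = 4.
φ(53) = 53 − 1 = 52.
φ(113) = 113 − 1 = 112.
φ(29945) = 4 × 52 × 112 = 23296.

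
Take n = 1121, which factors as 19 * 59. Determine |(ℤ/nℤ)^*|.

φ(19) = 19 − 1 = 18.
φ(59) = 59 − 1 = 58.
φ(1121) = 18 × 58 = 1044.

1044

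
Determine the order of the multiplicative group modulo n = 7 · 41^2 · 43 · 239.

98360640

φ(120929459) = 120929459 · (1 − 1/7) · (1 − 1/41) · (1 − 1/43) · (1 − 1/239)
       = 120929459 · 2399040/2949499 = 98360640.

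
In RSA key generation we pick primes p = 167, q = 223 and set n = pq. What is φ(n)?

36852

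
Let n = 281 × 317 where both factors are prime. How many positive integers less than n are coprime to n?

φ(n) = (p − 1)(q − 1) = (281−1)(317−1) = 280·316 = 88480.

88480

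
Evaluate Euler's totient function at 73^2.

φ(73^2) = 73^1·(73−1) = 73·72 = 5256.

5256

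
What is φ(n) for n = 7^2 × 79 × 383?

1251432

φ(7^2) = 7^2 − 7^1 = 49 − 7 = 42.
φ(79) = 79 − 1 = 78.
φ(383) = 383 − 1 = 382.
Multiply: 42 · 78 · 382 = 1251432.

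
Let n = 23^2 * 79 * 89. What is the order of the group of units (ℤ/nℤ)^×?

φ(3719399) = 3719399 · (1 − 1/23) · (1 − 1/79) · (1 − 1/89)
       = 3719399 · 151008/161713 = 3473184.

3473184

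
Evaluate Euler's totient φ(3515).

First factor: 3515 = 5 · 19 · 37.
φ(3515) = 3515 · (1 − 1/5) · (1 − 1/19) · (1 − 1/37)
       = 3515 · 2592/3515 = 2592.

2592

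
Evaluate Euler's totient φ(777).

777 = 3 * 7 * 37.
φ(3) = 3 − 1 = 2.
φ(7) = 7 − 1 = 6.
φ(37) = 37 − 1 = 36.
φ(777) = 2 × 6 × 36 = 432.

432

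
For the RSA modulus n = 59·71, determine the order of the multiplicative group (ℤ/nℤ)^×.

φ(59) = 59 − 1 = 58.
φ(71) = 71 − 1 = 70.
Multiply: 58 · 70 = 4060.

4060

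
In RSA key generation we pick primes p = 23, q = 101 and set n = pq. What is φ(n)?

2200

φ(pq) = (p−1)(q−1) = 22 · 100 = 2200.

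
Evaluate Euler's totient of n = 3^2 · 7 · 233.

φ(14679) = 14679 · (1 − 1/3) · (1 − 1/7) · (1 − 1/233)
       = 14679 · 2784/4893 = 8352.

8352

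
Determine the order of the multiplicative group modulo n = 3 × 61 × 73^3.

φ(3) = 3 − 1 = 2.
φ(61) = 61 − 1 = 60.
φ(73^3) = 73^2·(73−1) = 5329·72 = 383688.
φ(71190111) = 2 × 60 × 383688 = 46042560.

46042560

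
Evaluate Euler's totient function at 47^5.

φ(229345007) = 229345007 · (1 − 1/47)
       = 229345007 · 46/47 = 224465326.

224465326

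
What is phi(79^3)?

φ(493039) = 493039 · (1 − 1/79)
       = 493039 · 78/79 = 486798.

486798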